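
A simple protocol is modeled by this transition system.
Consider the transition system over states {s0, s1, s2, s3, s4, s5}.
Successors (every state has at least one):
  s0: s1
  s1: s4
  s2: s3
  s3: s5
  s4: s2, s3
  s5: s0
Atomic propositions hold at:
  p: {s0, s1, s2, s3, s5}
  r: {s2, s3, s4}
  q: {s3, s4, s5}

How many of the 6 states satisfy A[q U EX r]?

Sat(EX r) = {s : some successor in {s2, s3, s4}} = {s1, s2, s4}
A[q U EX r]: least fixpoint, start Z0 = Sat(EX r) = {s1, s2, s4}, add states in Sat(q) with every successor in Z. Already a fixed point.
Sat(A[q U EX r]) = {s1, s2, s4}
|Sat(A[q U EX r])| = |{s1, s2, s4}| = 3.

3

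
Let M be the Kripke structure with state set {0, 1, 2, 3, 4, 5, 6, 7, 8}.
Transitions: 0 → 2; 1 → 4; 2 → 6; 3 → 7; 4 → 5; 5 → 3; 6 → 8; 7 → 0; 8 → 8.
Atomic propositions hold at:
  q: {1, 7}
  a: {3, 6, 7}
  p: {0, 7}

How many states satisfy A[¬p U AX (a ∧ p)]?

4

Sat(¬p) = {1, 2, 3, 4, 5, 6, 8}
Sat(a ∧ p) = {7}
Sat(AX (a ∧ p)) = {s : every successor in {7}} = {3}
A[¬p U AX (a ∧ p)]: least fixpoint, start Z0 = Sat(AX (a ∧ p)) = {3}, add states in Sat(¬p) with every successor in Z. Z1 = {3, 5}; Z2 = {3, 4, 5}; Z3 = {1, 3, 4, 5}; fixed.
Sat(A[¬p U AX (a ∧ p)]) = {1, 3, 4, 5}
|Sat(A[¬p U AX (a ∧ p)])| = |{1, 3, 4, 5}| = 4.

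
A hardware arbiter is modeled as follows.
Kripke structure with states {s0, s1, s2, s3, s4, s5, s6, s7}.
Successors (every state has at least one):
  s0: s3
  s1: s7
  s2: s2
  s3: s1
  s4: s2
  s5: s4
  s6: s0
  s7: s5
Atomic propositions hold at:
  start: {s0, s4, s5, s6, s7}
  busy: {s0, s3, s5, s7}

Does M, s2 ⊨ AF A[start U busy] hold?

No

A[start U busy]: least fixpoint, start Z0 = Sat(busy) = {s0, s3, s5, s7}, add states in Sat(start) with every successor in Z. Z1 = {s0, s3, s5, s6, s7}; fixed.
Sat(A[start U busy]) = {s0, s3, s5, s6, s7}
AF A[start U busy]: least fixpoint, start Z0 = {s0, s3, s5, s6, s7}, add states with every successor in Z. Z1 = {s0, s1, s3, s5, s6, s7}; fixed.
Sat(AF A[start U busy]) = {s0, s1, s3, s5, s6, s7}
s2 ∉ Sat(AF A[start U busy]) = {s0, s1, s3, s5, s6, s7}, so the formula does not hold at s2.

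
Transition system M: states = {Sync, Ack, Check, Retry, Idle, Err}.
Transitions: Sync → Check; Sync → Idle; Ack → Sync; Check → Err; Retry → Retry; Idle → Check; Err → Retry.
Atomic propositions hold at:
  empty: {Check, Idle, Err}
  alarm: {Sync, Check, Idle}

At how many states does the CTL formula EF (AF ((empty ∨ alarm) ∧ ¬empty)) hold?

Sat(empty ∨ alarm) = {Sync, Check, Idle, Err}
Sat(¬empty) = {Sync, Ack, Retry}
Sat((empty ∨ alarm) ∧ ¬empty) = {Sync}
AF ((empty ∨ alarm) ∧ ¬empty): least fixpoint, start Z0 = {Sync}, add states with every successor in Z. Z1 = {Sync, Ack}; fixed.
Sat(AF ((empty ∨ alarm) ∧ ¬empty)) = {Sync, Ack}
EF (AF ((empty ∨ alarm) ∧ ¬empty)): least fixpoint, start Z0 = {Sync, Ack}, add states with some successor in Z. Already a fixed point.
Sat(EF (AF ((empty ∨ alarm) ∧ ¬empty))) = {Sync, Ack}
|Sat(EF (AF ((empty ∨ alarm) ∧ ¬empty)))| = |{Sync, Ack}| = 2.

2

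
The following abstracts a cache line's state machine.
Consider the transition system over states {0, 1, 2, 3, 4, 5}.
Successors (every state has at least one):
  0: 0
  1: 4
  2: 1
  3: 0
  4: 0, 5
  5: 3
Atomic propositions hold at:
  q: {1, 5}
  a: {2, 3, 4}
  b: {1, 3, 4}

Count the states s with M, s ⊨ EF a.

5

EF a: least fixpoint, start Z0 = {2, 3, 4}, add states with some successor in Z. Z1 = {1, 2, 3, 4, 5}; fixed.
Sat(EF a) = {1, 2, 3, 4, 5}
|Sat(EF a)| = |{1, 2, 3, 4, 5}| = 5.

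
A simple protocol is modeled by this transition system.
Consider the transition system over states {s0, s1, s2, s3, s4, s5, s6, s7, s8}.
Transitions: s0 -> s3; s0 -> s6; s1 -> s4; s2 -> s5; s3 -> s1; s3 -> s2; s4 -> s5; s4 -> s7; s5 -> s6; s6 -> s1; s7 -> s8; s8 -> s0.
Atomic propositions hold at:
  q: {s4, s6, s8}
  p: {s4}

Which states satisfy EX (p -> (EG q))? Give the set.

{s0, s2, s3, s4, s5, s6, s7, s8}

EG q: greatest fixpoint, start Z0 = {s4, s6, s8}, keep only states in Sat with some successor in Z. Z1 = ∅; fixed.
Sat(EG q) = ∅
Sat(p -> (EG q)) = {s0, s1, s2, s3, s5, s6, s7, s8}
Sat(EX (p -> (EG q))) = {s : some successor in {s0, s1, s2, s3, s5, s6, s7, s8}} = {s0, s2, s3, s4, s5, s6, s7, s8}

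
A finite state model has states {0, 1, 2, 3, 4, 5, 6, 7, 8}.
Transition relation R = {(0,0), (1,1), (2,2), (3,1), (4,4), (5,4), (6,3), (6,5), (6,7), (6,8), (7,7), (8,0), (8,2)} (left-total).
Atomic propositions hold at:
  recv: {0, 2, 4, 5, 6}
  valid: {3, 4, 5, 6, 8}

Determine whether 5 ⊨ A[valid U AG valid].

Yes

AG valid: greatest fixpoint, start Z0 = {3, 4, 5, 6, 8}, keep only states in Sat with every successor in Z. Z1 = {4, 5}; fixed.
Sat(AG valid) = {4, 5}
A[valid U AG valid]: least fixpoint, start Z0 = Sat(AG valid) = {4, 5}, add states in Sat(valid) with every successor in Z. Already a fixed point.
Sat(A[valid U AG valid]) = {4, 5}
5 ∈ Sat(A[valid U AG valid]) = {4, 5}, so the formula holds at 5.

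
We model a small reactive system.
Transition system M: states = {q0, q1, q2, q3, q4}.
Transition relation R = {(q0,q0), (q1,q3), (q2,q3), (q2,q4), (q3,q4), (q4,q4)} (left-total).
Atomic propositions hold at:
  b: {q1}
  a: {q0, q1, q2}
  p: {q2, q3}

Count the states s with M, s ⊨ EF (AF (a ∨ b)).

Sat(a ∨ b) = {q0, q1, q2}
AF (a ∨ b): least fixpoint, start Z0 = {q0, q1, q2}, add states with every successor in Z. Already a fixed point.
Sat(AF (a ∨ b)) = {q0, q1, q2}
EF (AF (a ∨ b)): least fixpoint, start Z0 = {q0, q1, q2}, add states with some successor in Z. Already a fixed point.
Sat(EF (AF (a ∨ b))) = {q0, q1, q2}
|Sat(EF (AF (a ∨ b)))| = |{q0, q1, q2}| = 3.

3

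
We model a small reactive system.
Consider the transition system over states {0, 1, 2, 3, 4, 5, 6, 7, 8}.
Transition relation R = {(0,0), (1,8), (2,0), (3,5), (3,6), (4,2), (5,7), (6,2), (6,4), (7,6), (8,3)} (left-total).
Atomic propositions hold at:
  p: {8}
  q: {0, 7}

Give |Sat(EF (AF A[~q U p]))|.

2

Sat(~q) = {1, 2, 3, 4, 5, 6, 8}
A[~q U p]: least fixpoint, start Z0 = Sat(p) = {8}, add states in Sat(~q) with every successor in Z. Z1 = {1, 8}; fixed.
Sat(A[~q U p]) = {1, 8}
AF A[~q U p]: least fixpoint, start Z0 = {1, 8}, add states with every successor in Z. Already a fixed point.
Sat(AF A[~q U p]) = {1, 8}
EF (AF A[~q U p]): least fixpoint, start Z0 = {1, 8}, add states with some successor in Z. Already a fixed point.
Sat(EF (AF A[~q U p])) = {1, 8}
|Sat(EF (AF A[~q U p]))| = |{1, 8}| = 2.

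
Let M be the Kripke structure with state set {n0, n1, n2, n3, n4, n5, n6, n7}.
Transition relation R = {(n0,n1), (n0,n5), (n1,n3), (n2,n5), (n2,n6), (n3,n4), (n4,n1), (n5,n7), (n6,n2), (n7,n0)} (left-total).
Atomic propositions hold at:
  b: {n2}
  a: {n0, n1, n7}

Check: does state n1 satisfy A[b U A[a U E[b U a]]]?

E[b U a]: least fixpoint, start Z0 = Sat(a) = {n0, n1, n7}, add states in Sat(b) with some successor in Z. Already a fixed point.
Sat(E[b U a]) = {n0, n1, n7}
A[a U E[b U a]]: least fixpoint, start Z0 = Sat(E[b U a]) = {n0, n1, n7}, add states in Sat(a) with every successor in Z. Already a fixed point.
Sat(A[a U E[b U a]]) = {n0, n1, n7}
A[b U A[a U E[b U a]]]: least fixpoint, start Z0 = Sat(A[a U E[b U a]]) = {n0, n1, n7}, add states in Sat(b) with every successor in Z. Already a fixed point.
Sat(A[b U A[a U E[b U a]]]) = {n0, n1, n7}
n1 ∈ Sat(A[b U A[a U E[b U a]]]) = {n0, n1, n7}, so the formula holds at n1.

Yes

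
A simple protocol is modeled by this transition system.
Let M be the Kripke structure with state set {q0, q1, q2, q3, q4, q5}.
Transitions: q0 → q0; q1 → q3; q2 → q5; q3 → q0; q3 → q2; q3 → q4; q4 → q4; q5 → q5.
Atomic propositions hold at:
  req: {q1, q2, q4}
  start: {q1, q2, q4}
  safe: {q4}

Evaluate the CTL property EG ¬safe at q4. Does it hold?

Sat(¬safe) = {q0, q1, q2, q3, q5}
EG ¬safe: greatest fixpoint, start Z0 = {q0, q1, q2, q3, q5}, keep only states in Sat with some successor in Z. Already a fixed point.
Sat(EG ¬safe) = {q0, q1, q2, q3, q5}
q4 ∉ Sat(EG ¬safe) = {q0, q1, q2, q3, q5}, so the formula does not hold at q4.

No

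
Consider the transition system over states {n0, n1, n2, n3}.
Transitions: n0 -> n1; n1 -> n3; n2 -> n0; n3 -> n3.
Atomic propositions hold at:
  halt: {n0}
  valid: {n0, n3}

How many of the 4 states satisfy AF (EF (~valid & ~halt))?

3

Sat(~valid) = {n1, n2}
Sat(~halt) = {n1, n2, n3}
Sat(~valid & ~halt) = {n1, n2}
EF (~valid & ~halt): least fixpoint, start Z0 = {n1, n2}, add states with some successor in Z. Z1 = {n0, n1, n2}; fixed.
Sat(EF (~valid & ~halt)) = {n0, n1, n2}
AF (EF (~valid & ~halt)): least fixpoint, start Z0 = {n0, n1, n2}, add states with every successor in Z. Already a fixed point.
Sat(AF (EF (~valid & ~halt))) = {n0, n1, n2}
|Sat(AF (EF (~valid & ~halt)))| = |{n0, n1, n2}| = 3.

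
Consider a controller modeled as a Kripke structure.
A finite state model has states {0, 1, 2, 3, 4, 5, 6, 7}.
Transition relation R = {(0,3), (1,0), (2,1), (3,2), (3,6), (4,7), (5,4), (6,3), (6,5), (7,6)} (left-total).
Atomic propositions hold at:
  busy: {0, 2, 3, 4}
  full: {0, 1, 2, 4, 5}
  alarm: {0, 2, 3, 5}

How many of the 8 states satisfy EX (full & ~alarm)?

2

Sat(~alarm) = {1, 4, 6, 7}
Sat(full & ~alarm) = {1, 4}
Sat(EX (full & ~alarm)) = {s : some successor in {1, 4}} = {2, 5}
|Sat(EX (full & ~alarm))| = |{2, 5}| = 2.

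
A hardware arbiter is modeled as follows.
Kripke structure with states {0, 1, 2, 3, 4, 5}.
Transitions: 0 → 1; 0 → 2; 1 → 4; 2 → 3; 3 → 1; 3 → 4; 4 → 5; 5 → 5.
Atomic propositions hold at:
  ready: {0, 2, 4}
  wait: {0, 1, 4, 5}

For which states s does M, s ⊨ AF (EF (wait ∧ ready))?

Sat(wait ∧ ready) = {0, 4}
EF (wait ∧ ready): least fixpoint, start Z0 = {0, 4}, add states with some successor in Z. Z1 = {0, 1, 3, 4}; Z2 = {0, 1, 2, 3, 4}; fixed.
Sat(EF (wait ∧ ready)) = {0, 1, 2, 3, 4}
AF (EF (wait ∧ ready)): least fixpoint, start Z0 = {0, 1, 2, 3, 4}, add states with every successor in Z. Already a fixed point.
Sat(AF (EF (wait ∧ ready))) = {0, 1, 2, 3, 4}

{0, 1, 2, 3, 4}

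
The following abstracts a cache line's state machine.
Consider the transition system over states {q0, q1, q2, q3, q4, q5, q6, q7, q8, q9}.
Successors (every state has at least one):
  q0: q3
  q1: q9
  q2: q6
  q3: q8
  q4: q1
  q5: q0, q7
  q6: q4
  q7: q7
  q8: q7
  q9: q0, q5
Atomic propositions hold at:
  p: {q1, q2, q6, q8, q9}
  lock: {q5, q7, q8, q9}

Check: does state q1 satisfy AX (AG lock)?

No

AG lock: greatest fixpoint, start Z0 = {q5, q7, q8, q9}, keep only states in Sat with every successor in Z. Z1 = {q7, q8}; fixed.
Sat(AG lock) = {q7, q8}
Sat(AX (AG lock)) = {s : every successor in {q7, q8}} = {q3, q7, q8}
q1 ∉ Sat(AX (AG lock)) = {q3, q7, q8}, so the formula does not hold at q1.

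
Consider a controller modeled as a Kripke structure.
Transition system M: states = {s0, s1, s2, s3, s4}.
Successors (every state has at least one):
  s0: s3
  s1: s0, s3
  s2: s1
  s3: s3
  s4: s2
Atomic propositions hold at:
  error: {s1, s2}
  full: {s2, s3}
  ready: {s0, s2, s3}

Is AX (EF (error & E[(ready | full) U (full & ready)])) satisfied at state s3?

Sat(ready | full) = {s0, s2, s3}
Sat(full & ready) = {s2, s3}
E[(ready | full) U (full & ready)]: least fixpoint, start Z0 = Sat((full & ready)) = {s2, s3}, add states in Sat(ready | full) with some successor in Z. Z1 = {s0, s2, s3}; fixed.
Sat(E[(ready | full) U (full & ready)]) = {s0, s2, s3}
Sat(error & E[(ready | full) U (full & ready)]) = {s2}
EF (error & E[(ready | full) U (full & ready)]): least fixpoint, start Z0 = {s2}, add states with some successor in Z. Z1 = {s2, s4}; fixed.
Sat(EF (error & E[(ready | full) U (full & ready)])) = {s2, s4}
Sat(AX (EF (error & E[(ready | full) U (full & ready)]))) = {s : every successor in {s2, s4}} = {s4}
s3 ∉ Sat(AX (EF (error & E[(ready | full) U (full & ready)]))) = {s4}, so the formula does not hold at s3.

No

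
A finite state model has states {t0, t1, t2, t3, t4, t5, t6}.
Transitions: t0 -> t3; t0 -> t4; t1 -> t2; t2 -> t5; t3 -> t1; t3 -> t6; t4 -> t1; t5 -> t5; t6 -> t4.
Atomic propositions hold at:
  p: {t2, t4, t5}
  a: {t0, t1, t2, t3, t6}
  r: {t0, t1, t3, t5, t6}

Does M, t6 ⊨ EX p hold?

Yes

Sat(EX p) = {s : some successor in {t2, t4, t5}} = {t0, t1, t2, t5, t6}
t6 ∈ Sat(EX p) = {t0, t1, t2, t5, t6}, so the formula holds at t6.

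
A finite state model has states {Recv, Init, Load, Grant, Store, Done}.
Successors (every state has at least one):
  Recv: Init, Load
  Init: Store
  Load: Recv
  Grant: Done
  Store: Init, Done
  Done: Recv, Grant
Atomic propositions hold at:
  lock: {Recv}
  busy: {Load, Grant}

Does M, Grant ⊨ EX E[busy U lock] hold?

E[busy U lock]: least fixpoint, start Z0 = Sat(lock) = {Recv}, add states in Sat(busy) with some successor in Z. Z1 = {Recv, Load}; fixed.
Sat(E[busy U lock]) = {Recv, Load}
Sat(EX E[busy U lock]) = {s : some successor in {Recv, Load}} = {Recv, Load, Done}
Grant ∉ Sat(EX E[busy U lock]) = {Recv, Load, Done}, so the formula does not hold at Grant.

No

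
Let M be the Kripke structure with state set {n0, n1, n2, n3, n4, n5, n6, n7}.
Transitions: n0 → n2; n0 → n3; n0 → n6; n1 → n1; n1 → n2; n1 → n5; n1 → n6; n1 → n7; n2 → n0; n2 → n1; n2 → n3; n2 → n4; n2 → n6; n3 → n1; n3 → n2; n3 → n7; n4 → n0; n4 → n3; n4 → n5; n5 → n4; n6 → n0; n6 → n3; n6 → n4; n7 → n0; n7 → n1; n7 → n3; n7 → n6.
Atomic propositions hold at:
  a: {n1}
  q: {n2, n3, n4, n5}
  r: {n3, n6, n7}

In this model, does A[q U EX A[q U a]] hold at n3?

Yes

A[q U a]: least fixpoint, start Z0 = Sat(a) = {n1}, add states in Sat(q) with every successor in Z. Already a fixed point.
Sat(A[q U a]) = {n1}
Sat(EX A[q U a]) = {s : some successor in {n1}} = {n1, n2, n3, n7}
A[q U EX A[q U a]]: least fixpoint, start Z0 = Sat(EX A[q U a]) = {n1, n2, n3, n7}, add states in Sat(q) with every successor in Z. Already a fixed point.
Sat(A[q U EX A[q U a]]) = {n1, n2, n3, n7}
n3 ∈ Sat(A[q U EX A[q U a]]) = {n1, n2, n3, n7}, so the formula holds at n3.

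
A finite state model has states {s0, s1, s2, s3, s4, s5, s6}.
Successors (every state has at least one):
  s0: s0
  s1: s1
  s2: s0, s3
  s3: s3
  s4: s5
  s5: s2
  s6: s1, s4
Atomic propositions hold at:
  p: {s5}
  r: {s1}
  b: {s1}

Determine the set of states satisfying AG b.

{s1}

AG b: greatest fixpoint, start Z0 = {s1}, keep only states in Sat with every successor in Z. Already a fixed point.
Sat(AG b) = {s1}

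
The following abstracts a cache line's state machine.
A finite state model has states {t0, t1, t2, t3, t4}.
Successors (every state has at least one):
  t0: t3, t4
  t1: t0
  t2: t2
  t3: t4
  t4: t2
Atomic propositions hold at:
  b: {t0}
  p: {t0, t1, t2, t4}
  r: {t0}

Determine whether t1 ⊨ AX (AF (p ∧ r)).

Yes

Sat(p ∧ r) = {t0}
AF (p ∧ r): least fixpoint, start Z0 = {t0}, add states with every successor in Z. Z1 = {t0, t1}; fixed.
Sat(AF (p ∧ r)) = {t0, t1}
Sat(AX (AF (p ∧ r))) = {s : every successor in {t0, t1}} = {t1}
t1 ∈ Sat(AX (AF (p ∧ r))) = {t1}, so the formula holds at t1.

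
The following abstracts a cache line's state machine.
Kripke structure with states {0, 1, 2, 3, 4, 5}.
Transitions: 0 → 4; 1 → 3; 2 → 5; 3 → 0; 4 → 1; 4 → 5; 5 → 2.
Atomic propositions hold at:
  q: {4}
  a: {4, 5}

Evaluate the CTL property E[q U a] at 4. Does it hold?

E[q U a]: least fixpoint, start Z0 = Sat(a) = {4, 5}, add states in Sat(q) with some successor in Z. Already a fixed point.
Sat(E[q U a]) = {4, 5}
4 ∈ Sat(E[q U a]) = {4, 5}, so the formula holds at 4.

Yes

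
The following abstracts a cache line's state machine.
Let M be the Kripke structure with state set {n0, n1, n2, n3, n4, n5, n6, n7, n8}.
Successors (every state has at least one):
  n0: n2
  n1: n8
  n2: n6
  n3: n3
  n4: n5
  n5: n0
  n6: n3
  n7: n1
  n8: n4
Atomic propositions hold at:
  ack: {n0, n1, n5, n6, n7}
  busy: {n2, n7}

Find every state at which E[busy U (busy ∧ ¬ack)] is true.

{n2}

Sat(¬ack) = {n2, n3, n4, n8}
Sat(busy ∧ ¬ack) = {n2}
E[busy U (busy ∧ ¬ack)]: least fixpoint, start Z0 = Sat((busy ∧ ¬ack)) = {n2}, add states in Sat(busy) with some successor in Z. Already a fixed point.
Sat(E[busy U (busy ∧ ¬ack)]) = {n2}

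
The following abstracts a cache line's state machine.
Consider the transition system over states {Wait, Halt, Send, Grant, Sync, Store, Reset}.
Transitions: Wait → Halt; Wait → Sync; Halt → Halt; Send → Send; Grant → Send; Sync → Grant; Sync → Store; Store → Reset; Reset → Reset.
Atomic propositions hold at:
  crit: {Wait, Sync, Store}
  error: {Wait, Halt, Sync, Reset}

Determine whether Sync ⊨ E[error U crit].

E[error U crit]: least fixpoint, start Z0 = Sat(crit) = {Wait, Sync, Store}, add states in Sat(error) with some successor in Z. Already a fixed point.
Sat(E[error U crit]) = {Wait, Sync, Store}
Sync ∈ Sat(E[error U crit]) = {Wait, Sync, Store}, so the formula holds at Sync.

Yes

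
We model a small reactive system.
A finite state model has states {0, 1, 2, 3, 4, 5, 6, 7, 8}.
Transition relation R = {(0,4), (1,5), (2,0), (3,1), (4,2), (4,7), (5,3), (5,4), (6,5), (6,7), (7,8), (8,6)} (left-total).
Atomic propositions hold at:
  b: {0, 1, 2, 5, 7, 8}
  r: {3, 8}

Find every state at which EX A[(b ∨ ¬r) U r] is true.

Sat(¬r) = {0, 1, 2, 4, 5, 6, 7}
Sat(b ∨ ¬r) = {0, 1, 2, 4, 5, 6, 7, 8}
A[(b ∨ ¬r) U r]: least fixpoint, start Z0 = Sat(r) = {3, 8}, add states in Sat(b ∨ ¬r) with every successor in Z. Z1 = {3, 7, 8}; fixed.
Sat(A[(b ∨ ¬r) U r]) = {3, 7, 8}
Sat(EX A[(b ∨ ¬r) U r]) = {s : some successor in {3, 7, 8}} = {4, 5, 6, 7}

{4, 5, 6, 7}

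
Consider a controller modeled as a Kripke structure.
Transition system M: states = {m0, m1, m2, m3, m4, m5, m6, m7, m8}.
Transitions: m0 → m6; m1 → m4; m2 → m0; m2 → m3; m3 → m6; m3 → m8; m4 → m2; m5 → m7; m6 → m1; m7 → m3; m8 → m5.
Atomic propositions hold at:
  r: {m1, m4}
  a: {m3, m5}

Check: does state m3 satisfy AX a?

No

Sat(AX a) = {s : every successor in {m3, m5}} = {m7, m8}
m3 ∉ Sat(AX a) = {m7, m8}, so the formula does not hold at m3.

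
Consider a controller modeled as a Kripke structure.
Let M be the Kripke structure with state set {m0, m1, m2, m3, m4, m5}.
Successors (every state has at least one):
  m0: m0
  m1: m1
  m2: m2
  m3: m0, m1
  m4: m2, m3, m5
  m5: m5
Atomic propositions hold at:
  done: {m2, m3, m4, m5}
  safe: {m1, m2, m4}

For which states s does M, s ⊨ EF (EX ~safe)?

Sat(~safe) = {m0, m3, m5}
Sat(EX ~safe) = {s : some successor in {m0, m3, m5}} = {m0, m3, m4, m5}
EF (EX ~safe): least fixpoint, start Z0 = {m0, m3, m4, m5}, add states with some successor in Z. Already a fixed point.
Sat(EF (EX ~safe)) = {m0, m3, m4, m5}

{m0, m3, m4, m5}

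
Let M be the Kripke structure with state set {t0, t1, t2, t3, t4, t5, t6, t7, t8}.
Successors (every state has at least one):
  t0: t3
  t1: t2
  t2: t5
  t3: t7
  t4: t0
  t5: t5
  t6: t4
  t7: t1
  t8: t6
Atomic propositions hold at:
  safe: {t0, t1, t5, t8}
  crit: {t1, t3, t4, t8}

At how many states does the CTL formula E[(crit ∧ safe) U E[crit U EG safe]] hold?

Sat(crit ∧ safe) = {t1, t8}
EG safe: greatest fixpoint, start Z0 = {t0, t1, t5, t8}, keep only states in Sat with some successor in Z. Z1 = {t5}; fixed.
Sat(EG safe) = {t5}
E[crit U EG safe]: least fixpoint, start Z0 = Sat(EG safe) = {t5}, add states in Sat(crit) with some successor in Z. Already a fixed point.
Sat(E[crit U EG safe]) = {t5}
E[(crit ∧ safe) U E[crit U EG safe]]: least fixpoint, start Z0 = Sat(E[crit U EG safe]) = {t5}, add states in Sat(crit ∧ safe) with some successor in Z. Already a fixed point.
Sat(E[(crit ∧ safe) U E[crit U EG safe]]) = {t5}
|Sat(E[(crit ∧ safe) U E[crit U EG safe]])| = |{t5}| = 1.

1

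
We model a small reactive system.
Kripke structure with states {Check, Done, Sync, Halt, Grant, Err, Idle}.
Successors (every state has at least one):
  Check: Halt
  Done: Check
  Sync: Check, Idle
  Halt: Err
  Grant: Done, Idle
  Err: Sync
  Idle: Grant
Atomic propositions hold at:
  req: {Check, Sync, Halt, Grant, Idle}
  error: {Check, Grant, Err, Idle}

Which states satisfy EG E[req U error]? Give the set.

{Check, Sync, Halt, Grant, Err, Idle}

E[req U error]: least fixpoint, start Z0 = Sat(error) = {Check, Grant, Err, Idle}, add states in Sat(req) with some successor in Z. Z1 = {Check, Sync, Halt, Grant, Err, Idle}; fixed.
Sat(E[req U error]) = {Check, Sync, Halt, Grant, Err, Idle}
EG E[req U error]: greatest fixpoint, start Z0 = {Check, Sync, Halt, Grant, Err, Idle}, keep only states in Sat with some successor in Z. Already a fixed point.
Sat(EG E[req U error]) = {Check, Sync, Halt, Grant, Err, Idle}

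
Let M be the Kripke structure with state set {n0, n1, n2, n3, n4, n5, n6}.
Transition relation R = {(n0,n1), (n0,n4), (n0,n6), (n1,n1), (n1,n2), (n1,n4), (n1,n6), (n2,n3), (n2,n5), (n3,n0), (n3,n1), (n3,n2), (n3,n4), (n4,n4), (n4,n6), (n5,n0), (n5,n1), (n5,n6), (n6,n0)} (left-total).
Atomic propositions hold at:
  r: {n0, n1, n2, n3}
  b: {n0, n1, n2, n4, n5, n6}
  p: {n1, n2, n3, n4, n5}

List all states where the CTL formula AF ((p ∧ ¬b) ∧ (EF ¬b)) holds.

Sat(¬b) = {n3}
Sat(p ∧ ¬b) = {n3}
EF ¬b: least fixpoint, start Z0 = {n3}, add states with some successor in Z. Z1 = {n2, n3}; Z2 = {n1, n2, n3}; Z3 = {n0, n1, n2, n3, n5}; Z4 = {n0, n1, n2, n3, n5, n6}; Z5 = {n0, n1, n2, n3, n4, n5, n6}; fixed.
Sat(EF ¬b) = {n0, n1, n2, n3, n4, n5, n6}
Sat((p ∧ ¬b) ∧ (EF ¬b)) = {n3}
AF ((p ∧ ¬b) ∧ (EF ¬b)): least fixpoint, start Z0 = {n3}, add states with every successor in Z. Already a fixed point.
Sat(AF ((p ∧ ¬b) ∧ (EF ¬b))) = {n3}

{n3}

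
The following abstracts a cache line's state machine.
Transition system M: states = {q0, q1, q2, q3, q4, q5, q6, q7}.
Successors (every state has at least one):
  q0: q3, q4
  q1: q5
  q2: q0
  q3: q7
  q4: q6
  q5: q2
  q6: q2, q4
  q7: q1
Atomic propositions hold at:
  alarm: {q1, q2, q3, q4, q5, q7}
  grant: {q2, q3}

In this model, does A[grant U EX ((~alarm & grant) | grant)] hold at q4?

No

Sat(~alarm) = {q0, q6}
Sat(~alarm & grant) = ∅
Sat((~alarm & grant) | grant) = {q2, q3}
Sat(EX ((~alarm & grant) | grant)) = {s : some successor in {q2, q3}} = {q0, q5, q6}
A[grant U EX ((~alarm & grant) | grant)]: least fixpoint, start Z0 = Sat(EX ((~alarm & grant) | grant)) = {q0, q5, q6}, add states in Sat(grant) with every successor in Z. Z1 = {q0, q2, q5, q6}; fixed.
Sat(A[grant U EX ((~alarm & grant) | grant)]) = {q0, q2, q5, q6}
q4 ∉ Sat(A[grant U EX ((~alarm & grant) | grant)]) = {q0, q2, q5, q6}, so the formula does not hold at q4.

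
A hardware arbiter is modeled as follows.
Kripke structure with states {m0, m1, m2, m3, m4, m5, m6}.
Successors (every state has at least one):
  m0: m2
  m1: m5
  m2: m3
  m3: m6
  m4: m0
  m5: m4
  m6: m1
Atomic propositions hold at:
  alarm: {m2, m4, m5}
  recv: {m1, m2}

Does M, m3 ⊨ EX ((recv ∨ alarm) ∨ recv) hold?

Sat(recv ∨ alarm) = {m1, m2, m4, m5}
Sat((recv ∨ alarm) ∨ recv) = {m1, m2, m4, m5}
Sat(EX ((recv ∨ alarm) ∨ recv)) = {s : some successor in {m1, m2, m4, m5}} = {m0, m1, m5, m6}
m3 ∉ Sat(EX ((recv ∨ alarm) ∨ recv)) = {m0, m1, m5, m6}, so the formula does not hold at m3.

No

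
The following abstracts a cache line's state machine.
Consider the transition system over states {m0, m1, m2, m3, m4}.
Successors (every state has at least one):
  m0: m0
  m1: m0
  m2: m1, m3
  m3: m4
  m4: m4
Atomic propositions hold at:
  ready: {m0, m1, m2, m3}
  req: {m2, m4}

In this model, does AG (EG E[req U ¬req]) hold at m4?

Sat(¬req) = {m0, m1, m3}
E[req U ¬req]: least fixpoint, start Z0 = Sat(¬req) = {m0, m1, m3}, add states in Sat(req) with some successor in Z. Z1 = {m0, m1, m2, m3}; fixed.
Sat(E[req U ¬req]) = {m0, m1, m2, m3}
EG E[req U ¬req]: greatest fixpoint, start Z0 = {m0, m1, m2, m3}, keep only states in Sat with some successor in Z. Z1 = {m0, m1, m2}; fixed.
Sat(EG E[req U ¬req]) = {m0, m1, m2}
AG (EG E[req U ¬req]): greatest fixpoint, start Z0 = {m0, m1, m2}, keep only states in Sat with every successor in Z. Z1 = {m0, m1}; fixed.
Sat(AG (EG E[req U ¬req])) = {m0, m1}
m4 ∉ Sat(AG (EG E[req U ¬req])) = {m0, m1}, so the formula does not hold at m4.

No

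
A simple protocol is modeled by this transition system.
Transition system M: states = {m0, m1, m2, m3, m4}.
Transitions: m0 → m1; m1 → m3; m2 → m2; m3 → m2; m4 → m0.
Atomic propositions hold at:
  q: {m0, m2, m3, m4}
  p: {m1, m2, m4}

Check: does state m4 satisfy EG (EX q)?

Sat(EX q) = {s : some successor in {m0, m2, m3, m4}} = {m1, m2, m3, m4}
EG (EX q): greatest fixpoint, start Z0 = {m1, m2, m3, m4}, keep only states in Sat with some successor in Z. Z1 = {m1, m2, m3}; fixed.
Sat(EG (EX q)) = {m1, m2, m3}
m4 ∉ Sat(EG (EX q)) = {m1, m2, m3}, so the formula does not hold at m4.

No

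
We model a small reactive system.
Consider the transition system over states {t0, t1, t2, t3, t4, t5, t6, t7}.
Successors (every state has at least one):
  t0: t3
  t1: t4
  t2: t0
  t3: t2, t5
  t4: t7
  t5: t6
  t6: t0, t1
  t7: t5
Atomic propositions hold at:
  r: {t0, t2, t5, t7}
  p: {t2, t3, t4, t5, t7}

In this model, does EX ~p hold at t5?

Sat(~p) = {t0, t1, t6}
Sat(EX ~p) = {s : some successor in {t0, t1, t6}} = {t2, t5, t6}
t5 ∈ Sat(EX ~p) = {t2, t5, t6}, so the formula holds at t5.

Yes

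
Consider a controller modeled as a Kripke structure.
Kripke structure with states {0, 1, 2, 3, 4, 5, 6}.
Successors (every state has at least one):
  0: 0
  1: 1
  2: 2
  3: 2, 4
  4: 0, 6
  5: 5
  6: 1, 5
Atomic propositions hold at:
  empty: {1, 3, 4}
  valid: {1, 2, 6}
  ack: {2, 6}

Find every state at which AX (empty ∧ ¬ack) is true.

Sat(¬ack) = {0, 1, 3, 4, 5}
Sat(empty ∧ ¬ack) = {1, 3, 4}
Sat(AX (empty ∧ ¬ack)) = {s : every successor in {1, 3, 4}} = {1}

{1}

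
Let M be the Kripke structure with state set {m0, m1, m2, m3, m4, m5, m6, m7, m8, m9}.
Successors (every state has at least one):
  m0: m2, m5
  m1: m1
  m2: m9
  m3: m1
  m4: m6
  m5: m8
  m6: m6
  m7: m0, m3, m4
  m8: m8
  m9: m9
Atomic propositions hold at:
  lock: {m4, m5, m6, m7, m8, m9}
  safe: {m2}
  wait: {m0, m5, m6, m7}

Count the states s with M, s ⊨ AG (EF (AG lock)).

7

AG lock: greatest fixpoint, start Z0 = {m4, m5, m6, m7, m8, m9}, keep only states in Sat with every successor in Z. Z1 = {m4, m5, m6, m8, m9}; fixed.
Sat(AG lock) = {m4, m5, m6, m8, m9}
EF (AG lock): least fixpoint, start Z0 = {m4, m5, m6, m8, m9}, add states with some successor in Z. Z1 = {m0, m2, m4, m5, m6, m7, m8, m9}; fixed.
Sat(EF (AG lock)) = {m0, m2, m4, m5, m6, m7, m8, m9}
AG (EF (AG lock)): greatest fixpoint, start Z0 = {m0, m2, m4, m5, m6, m7, m8, m9}, keep only states in Sat with every successor in Z. Z1 = {m0, m2, m4, m5, m6, m8, m9}; fixed.
Sat(AG (EF (AG lock))) = {m0, m2, m4, m5, m6, m8, m9}
|Sat(AG (EF (AG lock)))| = |{m0, m2, m4, m5, m6, m8, m9}| = 7.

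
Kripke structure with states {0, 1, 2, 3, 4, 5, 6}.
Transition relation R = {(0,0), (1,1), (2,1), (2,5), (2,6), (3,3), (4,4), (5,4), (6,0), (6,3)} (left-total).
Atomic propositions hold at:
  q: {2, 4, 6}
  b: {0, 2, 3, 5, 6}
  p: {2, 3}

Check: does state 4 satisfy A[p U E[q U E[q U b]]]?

E[q U b]: least fixpoint, start Z0 = Sat(b) = {0, 2, 3, 5, 6}, add states in Sat(q) with some successor in Z. Already a fixed point.
Sat(E[q U b]) = {0, 2, 3, 5, 6}
E[q U E[q U b]]: least fixpoint, start Z0 = Sat(E[q U b]) = {0, 2, 3, 5, 6}, add states in Sat(q) with some successor in Z. Already a fixed point.
Sat(E[q U E[q U b]]) = {0, 2, 3, 5, 6}
A[p U E[q U E[q U b]]]: least fixpoint, start Z0 = Sat(E[q U E[q U b]]) = {0, 2, 3, 5, 6}, add states in Sat(p) with every successor in Z. Already a fixed point.
Sat(A[p U E[q U E[q U b]]]) = {0, 2, 3, 5, 6}
4 ∉ Sat(A[p U E[q U E[q U b]]]) = {0, 2, 3, 5, 6}, so the formula does not hold at 4.

No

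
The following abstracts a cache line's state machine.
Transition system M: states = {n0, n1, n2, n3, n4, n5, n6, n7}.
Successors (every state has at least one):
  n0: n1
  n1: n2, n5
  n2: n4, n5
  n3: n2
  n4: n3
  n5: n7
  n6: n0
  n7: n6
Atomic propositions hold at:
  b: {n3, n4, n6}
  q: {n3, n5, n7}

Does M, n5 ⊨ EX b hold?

No

Sat(EX b) = {s : some successor in {n3, n4, n6}} = {n2, n4, n7}
n5 ∉ Sat(EX b) = {n2, n4, n7}, so the formula does not hold at n5.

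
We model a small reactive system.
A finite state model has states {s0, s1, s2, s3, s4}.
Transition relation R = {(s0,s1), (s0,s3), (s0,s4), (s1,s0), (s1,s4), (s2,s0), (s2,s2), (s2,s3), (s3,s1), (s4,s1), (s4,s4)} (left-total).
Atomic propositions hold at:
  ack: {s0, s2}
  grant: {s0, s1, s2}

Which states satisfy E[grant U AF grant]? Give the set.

{s0, s1, s2, s3}

AF grant: least fixpoint, start Z0 = {s0, s1, s2}, add states with every successor in Z. Z1 = {s0, s1, s2, s3}; fixed.
Sat(AF grant) = {s0, s1, s2, s3}
E[grant U AF grant]: least fixpoint, start Z0 = Sat(AF grant) = {s0, s1, s2, s3}, add states in Sat(grant) with some successor in Z. Already a fixed point.
Sat(E[grant U AF grant]) = {s0, s1, s2, s3}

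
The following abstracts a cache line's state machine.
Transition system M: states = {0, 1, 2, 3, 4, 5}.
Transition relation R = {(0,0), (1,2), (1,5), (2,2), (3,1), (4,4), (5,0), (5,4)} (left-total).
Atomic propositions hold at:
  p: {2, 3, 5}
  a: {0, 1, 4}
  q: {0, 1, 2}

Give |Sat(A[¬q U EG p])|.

Sat(¬q) = {3, 4, 5}
EG p: greatest fixpoint, start Z0 = {2, 3, 5}, keep only states in Sat with some successor in Z. Z1 = {2}; fixed.
Sat(EG p) = {2}
A[¬q U EG p]: least fixpoint, start Z0 = Sat(EG p) = {2}, add states in Sat(¬q) with every successor in Z. Already a fixed point.
Sat(A[¬q U EG p]) = {2}
|Sat(A[¬q U EG p])| = |{2}| = 1.

1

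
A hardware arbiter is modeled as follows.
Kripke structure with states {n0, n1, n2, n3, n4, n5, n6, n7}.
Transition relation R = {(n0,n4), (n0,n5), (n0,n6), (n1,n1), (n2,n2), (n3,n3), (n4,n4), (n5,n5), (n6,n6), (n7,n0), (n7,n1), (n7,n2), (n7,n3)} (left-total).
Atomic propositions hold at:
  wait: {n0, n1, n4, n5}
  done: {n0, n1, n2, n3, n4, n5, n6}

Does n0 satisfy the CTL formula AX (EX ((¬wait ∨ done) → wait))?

No

Sat(¬wait) = {n2, n3, n6, n7}
Sat(¬wait ∨ done) = {n0, n1, n2, n3, n4, n5, n6, n7}
Sat((¬wait ∨ done) → wait) = {n0, n1, n4, n5}
Sat(EX ((¬wait ∨ done) → wait)) = {s : some successor in {n0, n1, n4, n5}} = {n0, n1, n4, n5, n7}
Sat(AX (EX ((¬wait ∨ done) → wait))) = {s : every successor in {n0, n1, n4, n5, n7}} = {n1, n4, n5}
n0 ∉ Sat(AX (EX ((¬wait ∨ done) → wait))) = {n1, n4, n5}, so the formula does not hold at n0.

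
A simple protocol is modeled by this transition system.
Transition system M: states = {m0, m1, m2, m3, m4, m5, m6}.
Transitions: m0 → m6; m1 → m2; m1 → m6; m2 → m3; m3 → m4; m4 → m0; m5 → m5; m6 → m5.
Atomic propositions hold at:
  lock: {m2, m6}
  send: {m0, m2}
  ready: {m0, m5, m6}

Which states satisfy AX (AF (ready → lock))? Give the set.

{m0, m1, m2, m3, m4}

Sat(ready → lock) = {m1, m2, m3, m4, m6}
AF (ready → lock): least fixpoint, start Z0 = {m1, m2, m3, m4, m6}, add states with every successor in Z. Z1 = {m0, m1, m2, m3, m4, m6}; fixed.
Sat(AF (ready → lock)) = {m0, m1, m2, m3, m4, m6}
Sat(AX (AF (ready → lock))) = {s : every successor in {m0, m1, m2, m3, m4, m6}} = {m0, m1, m2, m3, m4}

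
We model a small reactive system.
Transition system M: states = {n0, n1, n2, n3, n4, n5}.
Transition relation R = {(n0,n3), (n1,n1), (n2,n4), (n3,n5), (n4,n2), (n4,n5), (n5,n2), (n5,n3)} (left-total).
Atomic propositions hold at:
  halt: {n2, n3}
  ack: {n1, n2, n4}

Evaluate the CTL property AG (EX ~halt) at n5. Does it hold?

No

Sat(~halt) = {n0, n1, n4, n5}
Sat(EX ~halt) = {s : some successor in {n0, n1, n4, n5}} = {n1, n2, n3, n4}
AG (EX ~halt): greatest fixpoint, start Z0 = {n1, n2, n3, n4}, keep only states in Sat with every successor in Z. Z1 = {n1, n2}; Z2 = {n1}; fixed.
Sat(AG (EX ~halt)) = {n1}
n5 ∉ Sat(AG (EX ~halt)) = {n1}, so the formula does not hold at n5.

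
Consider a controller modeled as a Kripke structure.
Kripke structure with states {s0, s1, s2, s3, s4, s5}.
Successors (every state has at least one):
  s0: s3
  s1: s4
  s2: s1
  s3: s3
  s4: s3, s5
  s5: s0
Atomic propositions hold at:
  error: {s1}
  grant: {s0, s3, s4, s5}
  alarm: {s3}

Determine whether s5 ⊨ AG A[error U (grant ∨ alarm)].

Yes

Sat(grant ∨ alarm) = {s0, s3, s4, s5}
A[error U (grant ∨ alarm)]: least fixpoint, start Z0 = Sat((grant ∨ alarm)) = {s0, s3, s4, s5}, add states in Sat(error) with every successor in Z. Z1 = {s0, s1, s3, s4, s5}; fixed.
Sat(A[error U (grant ∨ alarm)]) = {s0, s1, s3, s4, s5}
AG A[error U (grant ∨ alarm)]: greatest fixpoint, start Z0 = {s0, s1, s3, s4, s5}, keep only states in Sat with every successor in Z. Already a fixed point.
Sat(AG A[error U (grant ∨ alarm)]) = {s0, s1, s3, s4, s5}
s5 ∈ Sat(AG A[error U (grant ∨ alarm)]) = {s0, s1, s3, s4, s5}, so the formula holds at s5.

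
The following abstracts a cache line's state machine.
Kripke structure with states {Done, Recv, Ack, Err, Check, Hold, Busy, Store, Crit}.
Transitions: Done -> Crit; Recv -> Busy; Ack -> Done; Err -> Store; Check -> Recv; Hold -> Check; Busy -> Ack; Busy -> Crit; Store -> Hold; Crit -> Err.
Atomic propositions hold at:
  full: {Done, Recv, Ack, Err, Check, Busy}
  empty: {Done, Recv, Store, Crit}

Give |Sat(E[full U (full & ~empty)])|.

5

Sat(~empty) = {Ack, Err, Check, Hold, Busy}
Sat(full & ~empty) = {Ack, Err, Check, Busy}
E[full U (full & ~empty)]: least fixpoint, start Z0 = Sat((full & ~empty)) = {Ack, Err, Check, Busy}, add states in Sat(full) with some successor in Z. Z1 = {Recv, Ack, Err, Check, Busy}; fixed.
Sat(E[full U (full & ~empty)]) = {Recv, Ack, Err, Check, Busy}
|Sat(E[full U (full & ~empty)])| = |{Recv, Ack, Err, Check, Busy}| = 5.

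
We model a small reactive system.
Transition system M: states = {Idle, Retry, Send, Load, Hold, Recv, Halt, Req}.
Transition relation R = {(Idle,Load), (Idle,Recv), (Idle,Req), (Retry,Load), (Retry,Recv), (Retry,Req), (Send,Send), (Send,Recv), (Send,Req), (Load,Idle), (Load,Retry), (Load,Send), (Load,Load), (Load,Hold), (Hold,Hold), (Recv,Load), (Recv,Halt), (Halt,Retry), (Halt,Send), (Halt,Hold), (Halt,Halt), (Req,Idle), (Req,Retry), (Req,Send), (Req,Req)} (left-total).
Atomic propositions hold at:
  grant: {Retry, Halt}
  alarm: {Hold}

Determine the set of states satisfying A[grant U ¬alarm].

{Idle, Retry, Send, Load, Recv, Halt, Req}

Sat(¬alarm) = {Idle, Retry, Send, Load, Recv, Halt, Req}
A[grant U ¬alarm]: least fixpoint, start Z0 = Sat(¬alarm) = {Idle, Retry, Send, Load, Recv, Halt, Req}, add states in Sat(grant) with every successor in Z. Already a fixed point.
Sat(A[grant U ¬alarm]) = {Idle, Retry, Send, Load, Recv, Halt, Req}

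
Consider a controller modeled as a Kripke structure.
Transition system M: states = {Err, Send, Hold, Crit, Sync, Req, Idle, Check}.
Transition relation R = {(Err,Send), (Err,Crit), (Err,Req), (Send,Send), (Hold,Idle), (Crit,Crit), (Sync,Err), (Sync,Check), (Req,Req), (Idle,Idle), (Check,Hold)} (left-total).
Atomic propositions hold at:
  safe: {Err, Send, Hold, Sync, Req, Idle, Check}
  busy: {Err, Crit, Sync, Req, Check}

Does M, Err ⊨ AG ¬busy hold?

Sat(¬busy) = {Send, Hold, Idle}
AG ¬busy: greatest fixpoint, start Z0 = {Send, Hold, Idle}, keep only states in Sat with every successor in Z. Already a fixed point.
Sat(AG ¬busy) = {Send, Hold, Idle}
Err ∉ Sat(AG ¬busy) = {Send, Hold, Idle}, so the formula does not hold at Err.

No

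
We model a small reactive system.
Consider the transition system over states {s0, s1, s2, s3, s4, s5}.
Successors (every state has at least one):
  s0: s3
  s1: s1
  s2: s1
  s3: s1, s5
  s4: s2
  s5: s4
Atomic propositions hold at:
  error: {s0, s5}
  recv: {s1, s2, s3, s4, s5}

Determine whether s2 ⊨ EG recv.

Yes

EG recv: greatest fixpoint, start Z0 = {s1, s2, s3, s4, s5}, keep only states in Sat with some successor in Z. Already a fixed point.
Sat(EG recv) = {s1, s2, s3, s4, s5}
s2 ∈ Sat(EG recv) = {s1, s2, s3, s4, s5}, so the formula holds at s2.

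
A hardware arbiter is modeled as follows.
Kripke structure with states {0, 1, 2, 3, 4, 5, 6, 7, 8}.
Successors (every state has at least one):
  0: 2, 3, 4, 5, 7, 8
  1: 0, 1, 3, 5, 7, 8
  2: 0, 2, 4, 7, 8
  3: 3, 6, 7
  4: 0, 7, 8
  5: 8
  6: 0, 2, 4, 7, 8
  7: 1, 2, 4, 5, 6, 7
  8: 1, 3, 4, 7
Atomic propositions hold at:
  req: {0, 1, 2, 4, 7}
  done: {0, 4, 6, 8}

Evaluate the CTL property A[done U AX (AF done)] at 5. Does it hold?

AF done: least fixpoint, start Z0 = {0, 4, 6, 8}, add states with every successor in Z. Z1 = {0, 4, 5, 6, 8}; fixed.
Sat(AF done) = {0, 4, 5, 6, 8}
Sat(AX (AF done)) = {s : every successor in {0, 4, 5, 6, 8}} = {5}
A[done U AX (AF done)]: least fixpoint, start Z0 = Sat(AX (AF done)) = {5}, add states in Sat(done) with every successor in Z. Already a fixed point.
Sat(A[done U AX (AF done)]) = {5}
5 ∈ Sat(A[done U AX (AF done)]) = {5}, so the formula holds at 5.

Yes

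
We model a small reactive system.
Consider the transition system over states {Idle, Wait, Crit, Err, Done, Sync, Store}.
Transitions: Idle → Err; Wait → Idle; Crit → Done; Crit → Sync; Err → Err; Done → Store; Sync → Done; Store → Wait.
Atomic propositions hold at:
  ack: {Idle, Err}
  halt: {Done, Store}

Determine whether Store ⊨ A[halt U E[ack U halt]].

Yes

E[ack U halt]: least fixpoint, start Z0 = Sat(halt) = {Done, Store}, add states in Sat(ack) with some successor in Z. Already a fixed point.
Sat(E[ack U halt]) = {Done, Store}
A[halt U E[ack U halt]]: least fixpoint, start Z0 = Sat(E[ack U halt]) = {Done, Store}, add states in Sat(halt) with every successor in Z. Already a fixed point.
Sat(A[halt U E[ack U halt]]) = {Done, Store}
Store ∈ Sat(A[halt U E[ack U halt]]) = {Done, Store}, so the formula holds at Store.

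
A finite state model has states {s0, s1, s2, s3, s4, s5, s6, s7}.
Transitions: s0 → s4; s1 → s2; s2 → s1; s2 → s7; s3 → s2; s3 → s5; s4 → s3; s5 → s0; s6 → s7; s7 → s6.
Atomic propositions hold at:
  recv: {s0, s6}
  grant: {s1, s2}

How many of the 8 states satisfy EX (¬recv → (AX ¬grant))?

6

Sat(¬recv) = {s1, s2, s3, s4, s5, s7}
Sat(¬grant) = {s0, s3, s4, s5, s6, s7}
Sat(AX ¬grant) = {s : every successor in {s0, s3, s4, s5, s6, s7}} = {s0, s4, s5, s6, s7}
Sat(¬recv → (AX ¬grant)) = {s0, s4, s5, s6, s7}
Sat(EX (¬recv → (AX ¬grant))) = {s : some successor in {s0, s4, s5, s6, s7}} = {s0, s2, s3, s5, s6, s7}
|Sat(EX (¬recv → (AX ¬grant)))| = |{s0, s2, s3, s5, s6, s7}| = 6.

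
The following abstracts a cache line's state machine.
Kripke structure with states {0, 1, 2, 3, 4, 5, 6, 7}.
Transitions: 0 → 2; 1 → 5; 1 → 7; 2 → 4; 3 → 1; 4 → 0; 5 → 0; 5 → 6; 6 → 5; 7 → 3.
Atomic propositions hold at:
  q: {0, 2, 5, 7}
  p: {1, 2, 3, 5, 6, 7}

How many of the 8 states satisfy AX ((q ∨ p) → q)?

Sat(q ∨ p) = {0, 1, 2, 3, 5, 6, 7}
Sat((q ∨ p) → q) = {0, 2, 4, 5, 7}
Sat(AX ((q ∨ p) → q)) = {s : every successor in {0, 2, 4, 5, 7}} = {0, 1, 2, 4, 6}
|Sat(AX ((q ∨ p) → q))| = |{0, 1, 2, 4, 6}| = 5.

5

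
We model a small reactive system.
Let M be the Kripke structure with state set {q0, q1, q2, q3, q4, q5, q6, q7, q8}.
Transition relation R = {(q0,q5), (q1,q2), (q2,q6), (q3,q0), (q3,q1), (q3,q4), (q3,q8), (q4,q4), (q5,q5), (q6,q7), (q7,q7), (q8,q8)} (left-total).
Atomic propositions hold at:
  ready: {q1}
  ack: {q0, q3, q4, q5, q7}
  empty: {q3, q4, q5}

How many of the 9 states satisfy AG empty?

AG empty: greatest fixpoint, start Z0 = {q3, q4, q5}, keep only states in Sat with every successor in Z. Z1 = {q4, q5}; fixed.
Sat(AG empty) = {q4, q5}
|Sat(AG empty)| = |{q4, q5}| = 2.

2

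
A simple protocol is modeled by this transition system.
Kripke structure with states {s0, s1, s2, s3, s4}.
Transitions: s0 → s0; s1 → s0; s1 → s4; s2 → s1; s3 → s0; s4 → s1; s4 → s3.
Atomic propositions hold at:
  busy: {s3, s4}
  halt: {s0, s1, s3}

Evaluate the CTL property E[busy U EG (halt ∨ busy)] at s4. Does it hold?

Yes

Sat(halt ∨ busy) = {s0, s1, s3, s4}
EG (halt ∨ busy): greatest fixpoint, start Z0 = {s0, s1, s3, s4}, keep only states in Sat with some successor in Z. Already a fixed point.
Sat(EG (halt ∨ busy)) = {s0, s1, s3, s4}
E[busy U EG (halt ∨ busy)]: least fixpoint, start Z0 = Sat(EG (halt ∨ busy)) = {s0, s1, s3, s4}, add states in Sat(busy) with some successor in Z. Already a fixed point.
Sat(E[busy U EG (halt ∨ busy)]) = {s0, s1, s3, s4}
s4 ∈ Sat(E[busy U EG (halt ∨ busy)]) = {s0, s1, s3, s4}, so the formula holds at s4.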